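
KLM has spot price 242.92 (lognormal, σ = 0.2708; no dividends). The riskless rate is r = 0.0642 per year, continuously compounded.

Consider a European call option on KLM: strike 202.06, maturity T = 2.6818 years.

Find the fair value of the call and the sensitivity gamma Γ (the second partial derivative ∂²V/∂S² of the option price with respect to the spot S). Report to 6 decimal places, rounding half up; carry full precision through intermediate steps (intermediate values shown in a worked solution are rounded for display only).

σ√T = 0.2708·√2.6818 = 0.443468
d₁ = (ln(S/K) + (r+σ²/2)T) / (σ√T) = (ln(242.92/202.06) + (0.0642+0.2708²/2)·2.6818) / 0.443468 = (0.184167 + 0.270503) / 0.443468 = 1.025263
d₂ = d₁ − σ√T = 1.025263 − 0.443468 = 0.581795
e^{−rT} = 0.841835
N(d₁) = 0.847380,  N(d₂) = 0.719648
Call price V = S·N(d₁) − K·e^{−rT}·N(d₂) = 205.845646 − 122.412883 = 83.432762
φ(d₁) = (1/√(2π))·e^{−d₁²/2} = 0.235859
Γ = φ(d₁) / (S·σ·√T) = 0.002189

price = 83.432762
Γ = 0.002189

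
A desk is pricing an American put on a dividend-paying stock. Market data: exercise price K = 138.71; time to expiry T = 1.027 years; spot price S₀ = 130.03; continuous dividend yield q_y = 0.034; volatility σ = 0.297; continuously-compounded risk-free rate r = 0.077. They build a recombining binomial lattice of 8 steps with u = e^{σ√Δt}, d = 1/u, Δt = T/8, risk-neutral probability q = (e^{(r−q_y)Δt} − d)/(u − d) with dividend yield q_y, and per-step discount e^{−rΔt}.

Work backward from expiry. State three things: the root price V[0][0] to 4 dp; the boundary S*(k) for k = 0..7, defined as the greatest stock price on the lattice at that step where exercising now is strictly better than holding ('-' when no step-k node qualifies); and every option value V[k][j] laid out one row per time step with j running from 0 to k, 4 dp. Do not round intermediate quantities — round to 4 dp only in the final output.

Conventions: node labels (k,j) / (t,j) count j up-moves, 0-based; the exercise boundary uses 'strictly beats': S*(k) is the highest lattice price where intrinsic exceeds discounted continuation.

price = 17.9521
boundary = - - - 94.4929 105.1027 94.4929 105.1027 116.9038
tree:
17.9521
25.0397 11.2040
33.8526 16.7030 5.9143
44.2171 24.1358 9.5841 2.3531
53.7559 33.6073 15.1209 4.2242 0.5241
62.3318 44.2171 23.0557 7.4672 1.0572 0.0000
70.0419 53.7559 33.6073 12.9367 2.1328 0.0000 0.0000
76.9738 62.3318 44.2171 21.8062 4.3026 0.0000 0.0000 0.0000
83.2059 70.0419 53.7559 33.6073 8.6800 0.0000 0.0000 0.0000 0.0000

Δt=0.12837, u=1.11228, d=0.89905, q=0.49938, disc=e^(-rΔt)=0.99016
k=8 terminal: V=max(K-S,0) → 83.2059 70.0419 53.7559 33.6073 8.6800 0.0000 0.0000 0.0000 0.0000
k=7: j=0 S=61.7362 intr=76.9738 cont=75.8783 V=76.9738[EX]; j=1 S=76.3782 intr=62.3318 cont=61.3000 V=62.3318[EX]; j=2 S=94.4929 intr=44.2171 cont=43.2643 V=44.2171[EX]; j=3 S=116.9038 intr=21.8062 cont=20.9509 V=21.8062[EX]; j=4 S=144.6300 intr=0.0000 cont=4.3026 V=4.3026[hold]; j=5 S=178.9320 intr=0.0000 cont=0.0000 V=0.0000[hold]; j=6 S=221.3694 intr=0.0000 cont=0.0000 V=0.0000[hold]; j=7 S=273.8717 intr=0.0000 cont=0.0000 V=0.0000[hold]  S*(7)=116.9038
k=6: j=0 S=68.6681 intr=70.0419 cont=68.9766 V=70.0419[EX]; j=1 S=84.9541 intr=53.7559 cont=52.7615 V=53.7559[EX]; j=2 S=105.1027 intr=33.6073 cont=32.7006 V=33.6073[EX]; j=3 S=130.0300 intr=8.6800 cont=12.9367 V=12.9367[hold]; j=4 S=160.8693 intr=0.0000 cont=2.1328 V=2.1328[hold]; j=5 S=199.0228 intr=0.0000 cont=0.0000 V=0.0000[hold]; j=6 S=246.2251 intr=0.0000 cont=0.0000 V=0.0000[hold]  S*(6)=105.1027
k=5: j=0 S=76.3782 intr=62.3318 cont=61.3000 V=62.3318[EX]; j=1 S=94.4929 intr=44.2171 cont=43.2643 V=44.2171[EX]; j=2 S=116.9038 intr=21.8062 cont=23.0557 V=23.0557[hold]; j=3 S=144.6300 intr=0.0000 cont=7.4672 V=7.4672[hold]; j=4 S=178.9320 intr=0.0000 cont=1.0572 V=1.0572[hold]; j=5 S=221.3694 intr=0.0000 cont=0.0000 V=0.0000[hold]  S*(5)=94.4929
k=4: j=0 S=84.9541 intr=53.7559 cont=52.7615 V=53.7559[EX]; j=1 S=105.1027 intr=33.6073 cont=33.3185 V=33.6073[EX]; j=2 S=130.0300 intr=8.6800 cont=15.1209 V=15.1209[hold]; j=3 S=160.8693 intr=0.0000 cont=4.2242 V=4.2242[hold]; j=4 S=199.0228 intr=0.0000 cont=0.5241 V=0.5241[hold]  S*(4)=105.1027
k=3: j=0 S=94.4929 intr=44.2171 cont=43.2643 V=44.2171[EX]; j=1 S=116.9038 intr=21.8062 cont=24.1358 V=24.1358[hold]; j=2 S=144.6300 intr=0.0000 cont=9.5841 V=9.5841[hold]; j=3 S=178.9320 intr=0.0000 cont=2.3531 V=2.3531[hold]  S*(3)=94.4929
k=2: j=0 S=105.1027 intr=33.6073 cont=33.8526 V=33.8526[hold]; j=1 S=130.0300 intr=8.6800 cont=16.7030 V=16.7030[hold]; j=2 S=160.8693 intr=0.0000 cont=5.9143 V=5.9143[hold]  S*(2)=-
k=1: j=0 S=116.9038 intr=21.8062 cont=25.0397 V=25.0397[hold]; j=1 S=144.6300 intr=0.0000 cont=11.2040 V=11.2040[hold]  S*(1)=-
k=0: j=0 S=130.0300 intr=8.6800 cont=17.9521 V=17.9521[hold]  S*(0)=-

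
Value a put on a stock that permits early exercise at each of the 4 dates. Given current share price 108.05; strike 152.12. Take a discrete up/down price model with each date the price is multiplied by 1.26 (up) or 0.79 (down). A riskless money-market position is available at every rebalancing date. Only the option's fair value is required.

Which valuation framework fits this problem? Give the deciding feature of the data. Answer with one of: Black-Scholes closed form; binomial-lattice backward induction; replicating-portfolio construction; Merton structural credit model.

Key observation: the put (strike 152.12 on spot 108.05) is American-style on a 4-step discrete price model, so the early-exercise decision at every node requires stepwise backward valuation — a closed form cannot price the exercise right.

framework: binomial-lattice backward induction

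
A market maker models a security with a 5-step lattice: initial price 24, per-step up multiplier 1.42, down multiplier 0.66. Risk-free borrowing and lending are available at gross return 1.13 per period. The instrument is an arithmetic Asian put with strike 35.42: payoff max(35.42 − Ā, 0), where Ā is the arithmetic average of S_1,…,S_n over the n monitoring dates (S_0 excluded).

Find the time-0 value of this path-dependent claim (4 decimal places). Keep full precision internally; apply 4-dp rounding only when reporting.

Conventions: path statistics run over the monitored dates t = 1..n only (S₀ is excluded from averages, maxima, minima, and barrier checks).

No-arbitrage gives p* = (R−d)/(u−d) = 0.6184: enumerate every path, weight its payoff by its p*-probability, and discount by R^5.
Enumerate all 2^5 = 32 price paths (U = up ×1.42, D = down ×0.66); each path with k up-moves has probability p*^k·(1−p*)^(5−k).
DDDDD: Ā=8.1508, payoff=27.2692, prob=0.008090
UDDDD: Ā=17.5365, payoff=17.8835, prob=0.013111
DUDDD: Ā=13.8885, payoff=21.5315, prob=0.013111
UUDDD: Ā=29.8813, payoff=5.5387, prob=0.021248
DDUDD: Ā=11.4808, payoff=23.9392, prob=0.013111
UDUDD: Ā=24.7012, payoff=10.7188, prob=0.021248
DUUDD: Ā=21.0532, payoff=14.3668, prob=0.021248
UUUDD: Ā=45.2962, payoff=0.0000, prob=0.034437
DDDUD: Ā=9.8918, payoff=25.5282, prob=0.013111
UDDUD: Ā=21.2823, payoff=14.1377, prob=0.021248
DUDUD: Ā=17.6343, payoff=17.7857, prob=0.021248
UUDUD: Ā=37.9404, payoff=0.0000, prob=0.034437
DDUUD: Ā=15.2266, payoff=20.1934, prob=0.021248
UDUUD: Ā=32.7602, payoff=2.6598, prob=0.034437
DUUUD: Ā=29.1122, payoff=6.3078, prob=0.034437
UUUUD: Ā=62.6353, payoff=0.0000, prob=0.055811
DDDDU: Ā=8.8430, payoff=26.5770, prob=0.013111
UDDDU: Ā=19.0258, payoff=16.3942, prob=0.021248
DUDDU: Ā=15.3778, payoff=20.0422, prob=0.021248
UUDDU: Ā=33.0855, payoff=2.3345, prob=0.034437
DDUDU: Ā=12.9701, payoff=22.4499, prob=0.021248
UDUDU: Ā=27.9054, payoff=7.5146, prob=0.034437
DUUDU: Ā=24.2574, payoff=11.1626, prob=0.034437
UUUDU: Ā=52.1901, payoff=0.0000, prob=0.055811
DDDUU: Ā=11.3810, payoff=24.0390, prob=0.021248
UDDUU: Ā=24.4865, payoff=10.9335, prob=0.034437
DUDUU: Ā=20.8385, payoff=14.5815, prob=0.034437
UUDUU: Ā=44.8342, payoff=0.0000, prob=0.055811
DDUUU: Ā=18.4308, payoff=16.9892, prob=0.034437
UDUUU: Ā=39.6541, payoff=0.0000, prob=0.055811
DUUUU: Ā=36.0061, payoff=0.0000, prob=0.055811
UUUUU: Ā=77.4676, payoff=0.0000, prob=0.090453
Price = Σ prob·payoff / R^5 = 7.750549 / 1.842435 = 4.2067

price = 4.2067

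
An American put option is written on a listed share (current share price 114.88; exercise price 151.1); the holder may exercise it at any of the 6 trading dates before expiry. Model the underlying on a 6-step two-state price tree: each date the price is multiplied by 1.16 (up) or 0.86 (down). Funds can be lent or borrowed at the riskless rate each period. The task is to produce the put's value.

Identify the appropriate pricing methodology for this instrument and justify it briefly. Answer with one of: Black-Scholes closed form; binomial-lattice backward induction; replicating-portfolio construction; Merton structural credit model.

Key observation: early exercise of the strike-151.1 put must be checked at each of the 6 dates (spot 114.88), which forces a node-by-node comparison of intrinsic and continuation value backward from expiry.

framework: binomial-lattice backward induction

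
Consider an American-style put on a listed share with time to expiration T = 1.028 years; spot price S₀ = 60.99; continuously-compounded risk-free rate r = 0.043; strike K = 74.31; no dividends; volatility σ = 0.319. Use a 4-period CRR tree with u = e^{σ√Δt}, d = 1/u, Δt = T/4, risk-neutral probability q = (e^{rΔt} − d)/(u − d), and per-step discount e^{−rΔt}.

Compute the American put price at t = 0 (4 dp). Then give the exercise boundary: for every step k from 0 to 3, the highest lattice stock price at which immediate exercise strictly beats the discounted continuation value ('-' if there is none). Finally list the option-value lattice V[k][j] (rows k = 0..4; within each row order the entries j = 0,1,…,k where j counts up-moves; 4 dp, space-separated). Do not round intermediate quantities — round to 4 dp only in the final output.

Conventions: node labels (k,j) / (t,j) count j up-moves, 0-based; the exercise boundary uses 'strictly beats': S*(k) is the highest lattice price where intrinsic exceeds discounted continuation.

price = 15.5636
boundary = - 51.8831 44.1360 51.8831
tree:
15.5636
22.4269 8.8800
30.1740 14.4830 3.3376
36.7644 22.4269 6.6676 0.0000
42.3706 30.1740 13.3200 0.0000 0.0000

params: Δt=0.25700 u=1.17553 d=0.85068 q=0.49387 e^(-rΔt)=0.98901
t_4 payoffs: 42.3706 30.1740 13.3200 0.0000 0.0000
t_3: node(3,0) S=37.5456 payoff=36.7644 vs cont=35.9477 → 36.7644 [stop]  node(3,1) S=51.8831 payoff=22.4269 vs cont=21.6103 → 22.4269 [stop]  node(3,2) S=71.6955 payoff=2.6145 vs cont=6.6676 → 6.6676 [wait]  node(3,3) S=99.0736 payoff=0.0000 vs cont=0.0000 → 0.0000 [wait]  ⇒ S*(3)=51.8831
t_2: node(2,0) S=44.1360 payoff=30.1740 vs cont=29.3574 → 30.1740 [stop]  node(2,1) S=60.9900 payoff=13.3200 vs cont=14.4830 → 14.4830 [wait]  node(2,2) S=84.2800 payoff=0.0000 vs cont=3.3376 → 3.3376 [wait]  ⇒ S*(2)=44.1360
t_1: node(1,0) S=51.8831 payoff=22.4269 vs cont=22.1783 → 22.4269 [stop]  node(1,1) S=71.6955 payoff=2.6145 vs cont=8.8800 → 8.8800 [wait]  ⇒ S*(1)=51.8831
t_0: node(0,0) S=60.9900 payoff=13.3200 vs cont=15.5636 → 15.5636 [wait]  ⇒ S*(0)=-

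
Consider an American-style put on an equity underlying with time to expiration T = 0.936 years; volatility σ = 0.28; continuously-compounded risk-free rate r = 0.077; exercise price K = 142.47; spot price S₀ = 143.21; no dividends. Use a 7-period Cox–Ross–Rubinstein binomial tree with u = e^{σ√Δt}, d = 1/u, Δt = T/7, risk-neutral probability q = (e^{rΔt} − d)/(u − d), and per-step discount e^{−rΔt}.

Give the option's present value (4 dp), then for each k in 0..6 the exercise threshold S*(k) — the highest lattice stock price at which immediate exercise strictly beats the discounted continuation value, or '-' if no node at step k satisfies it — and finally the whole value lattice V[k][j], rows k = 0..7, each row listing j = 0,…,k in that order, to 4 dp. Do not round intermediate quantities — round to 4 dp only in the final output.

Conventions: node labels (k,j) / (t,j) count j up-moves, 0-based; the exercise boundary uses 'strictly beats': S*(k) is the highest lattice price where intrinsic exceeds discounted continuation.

Δt=0.13371, u=1.10781, d=0.90268, q=0.52488, disc=e^(-rΔt)=0.98976
k=7 terminal: V=max(K-S,0) → 72.5327 56.6395 37.1346 13.1972 0.0000 0.0000 0.0000 0.0000
k=6: j=0 S=77.4775 intr=64.9925 cont=63.5332 V=64.9925[EX]; j=1 S=95.0841 intr=47.3859 cont=45.9265 V=47.3859[EX]; j=2 S=116.6919 intr=25.7781 cont=24.3188 V=25.7781[EX]; j=3 S=143.2100 intr=0.0000 cont=6.2061 V=6.2061[hold]; j=4 S=175.7543 intr=0.0000 cont=0.0000 V=0.0000[hold]; j=5 S=215.6943 intr=0.0000 cont=0.0000 V=0.0000[hold]; j=6 S=264.7106 intr=0.0000 cont=0.0000 V=0.0000[hold]  S*(6)=116.6919
k=5: j=0 S=85.8305 intr=56.6395 cont=55.1801 V=56.6395[EX]; j=1 S=105.3354 intr=37.1346 cont=35.6753 V=37.1346[EX]; j=2 S=129.2728 intr=13.1972 cont=15.3464 V=15.3464[hold]; j=3 S=158.6499 intr=0.0000 cont=2.9185 V=2.9185[hold]; j=4 S=194.7029 intr=0.0000 cont=0.0000 V=0.0000[hold]; j=5 S=238.9489 intr=0.0000 cont=0.0000 V=0.0000[hold]  S*(5)=105.3354
k=4: j=0 S=95.0841 intr=47.3859 cont=45.9265 V=47.3859[EX]; j=1 S=116.6919 intr=25.7781 cont=25.4352 V=25.7781[EX]; j=2 S=143.2100 intr=0.0000 cont=8.7329 V=8.7329[hold]; j=3 S=175.7543 intr=0.0000 cont=1.3724 V=1.3724[hold]; j=4 S=215.6943 intr=0.0000 cont=0.0000 V=0.0000[hold]  S*(4)=116.6919
k=3: j=0 S=105.3354 intr=37.1346 cont=35.6753 V=37.1346[EX]; j=1 S=129.2728 intr=13.1972 cont=16.6591 V=16.6591[hold]; j=2 S=158.6499 intr=0.0000 cont=4.8197 V=4.8197[hold]; j=3 S=194.7029 intr=0.0000 cont=0.6454 V=0.6454[hold]  S*(3)=105.3354
k=2: j=0 S=116.6919 intr=25.7781 cont=26.1172 V=26.1172[hold]; j=1 S=143.2100 intr=0.0000 cont=10.3379 V=10.3379[hold]; j=2 S=175.7543 intr=0.0000 cont=2.6018 V=2.6018[hold]  S*(2)=-
k=1: j=0 S=129.2728 intr=13.1972 cont=17.6523 V=17.6523[hold]; j=1 S=158.6499 intr=0.0000 cont=6.2131 V=6.2131[hold]  S*(1)=-
k=0: j=0 S=143.2100 intr=0.0000 cont=11.5288 V=11.5288[hold]  S*(0)=-

price = 11.5288
boundary = - - - 105.3354 116.6919 105.3354 116.6919
tree:
11.5288
17.6523 6.2131
26.1172 10.3379 2.6018
37.1346 16.6591 4.8197 0.6454
47.3859 25.7781 8.7329 1.3724 0.0000
56.6395 37.1346 15.3464 2.9185 0.0000 0.0000
64.9925 47.3859 25.7781 6.2061 0.0000 0.0000 0.0000
72.5327 56.6395 37.1346 13.1972 0.0000 0.0000 0.0000 0.0000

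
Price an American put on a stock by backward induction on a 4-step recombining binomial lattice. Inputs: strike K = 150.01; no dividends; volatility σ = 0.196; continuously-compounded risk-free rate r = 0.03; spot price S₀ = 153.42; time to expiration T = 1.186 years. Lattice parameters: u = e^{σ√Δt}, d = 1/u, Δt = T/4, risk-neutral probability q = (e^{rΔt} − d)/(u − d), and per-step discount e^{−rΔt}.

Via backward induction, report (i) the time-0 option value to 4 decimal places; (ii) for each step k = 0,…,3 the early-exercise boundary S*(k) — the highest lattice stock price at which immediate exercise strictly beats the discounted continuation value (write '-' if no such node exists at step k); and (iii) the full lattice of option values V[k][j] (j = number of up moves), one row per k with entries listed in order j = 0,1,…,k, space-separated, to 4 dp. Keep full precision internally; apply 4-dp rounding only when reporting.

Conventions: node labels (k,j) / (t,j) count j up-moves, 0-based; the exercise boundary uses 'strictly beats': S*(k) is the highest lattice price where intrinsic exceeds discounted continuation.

price = 8.9789
boundary = - - 123.9314 111.3861
tree:
8.9789
15.6081 2.8946
26.0786 6.0231 0.0000
38.6239 12.5329 0.0000 0.0000
49.8993 26.0786 0.0000 0.0000 0.0000

Δt=0.29650  u=1.11263  d=0.89877  q=0.51512  discount=0.99114
step 4 (expiry): payoffs max(K−S,0) = 49.8993 26.0786 0.0000 0.0000 0.0000
step 3: (k=3,j=0): S=111.3861, K−S=38.6239, hold=37.2955 ⇒ V=38.6239 exercise | (k=3,j=1): S=137.8896, K−S=12.1204, hold=12.5329 ⇒ V=12.5329 continue | (k=3,j=2): S=170.6995, K−S=0.0000, hold=0.0000 ⇒ V=0.0000 continue | (k=3,j=3): S=211.3163, K−S=0.0000, hold=0.0000 ⇒ V=0.0000 continue  boundary S*=111.3861
step 2: (k=2,j=0): S=123.9314, K−S=26.0786, hold=24.9608 ⇒ V=26.0786 exercise | (k=2,j=1): S=153.4200, K−S=0.0000, hold=6.0231 ⇒ V=6.0231 continue | (k=2,j=2): S=189.9252, K−S=0.0000, hold=0.0000 ⇒ V=0.0000 continue  boundary S*=123.9314
step 1: (k=1,j=0): S=137.8896, K−S=12.1204, hold=15.6081 ⇒ V=15.6081 continue | (k=1,j=1): S=170.6995, K−S=0.0000, hold=2.8946 ⇒ V=2.8946 continue  boundary S*=-
step 0: (k=0,j=0): S=153.4200, K−S=0.0000, hold=8.9789 ⇒ V=8.9789 continue  boundary S*=-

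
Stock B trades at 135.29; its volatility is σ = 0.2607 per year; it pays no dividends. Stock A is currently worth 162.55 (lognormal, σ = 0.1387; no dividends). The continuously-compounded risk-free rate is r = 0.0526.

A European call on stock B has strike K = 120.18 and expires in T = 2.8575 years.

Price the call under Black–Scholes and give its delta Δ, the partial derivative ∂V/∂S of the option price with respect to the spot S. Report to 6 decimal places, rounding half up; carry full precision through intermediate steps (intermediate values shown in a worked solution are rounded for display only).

σ√T = 0.2607·√2.8575 = 0.440691
d₁ = (ln(S/K) + (r+σ²/2)T) / (σ√T) = (ln(135.29/120.18) + (0.0526+0.2607²/2)·2.8575) / 0.440691 = (0.118430 + 0.247409) / 0.440691 = 0.830148
d₂ = d₁ − σ√T = 0.830148 − 0.440691 = 0.389457
e^{−rT} = 0.860446
N(d₁) = 0.796772,  N(d₂) = 0.651531
Call price V = S·N(d₁) − K·e^{−rT}·N(d₂) = 107.795348 − 67.373772 = 40.421576
Δ = N(d₁) = 0.796772

price = 40.421576
Δ = 0.796772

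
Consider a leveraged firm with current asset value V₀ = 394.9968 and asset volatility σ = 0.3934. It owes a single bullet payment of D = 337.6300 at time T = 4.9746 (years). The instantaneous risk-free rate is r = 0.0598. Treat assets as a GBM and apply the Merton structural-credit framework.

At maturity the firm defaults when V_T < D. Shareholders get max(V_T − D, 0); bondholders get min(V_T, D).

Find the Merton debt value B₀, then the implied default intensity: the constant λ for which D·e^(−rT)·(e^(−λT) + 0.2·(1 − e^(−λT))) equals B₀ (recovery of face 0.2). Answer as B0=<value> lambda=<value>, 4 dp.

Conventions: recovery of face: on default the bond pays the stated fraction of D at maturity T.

Work the structural quantities from V₀ = 394.9968 against face 337.6300:
d₁ = [ln(V₀/D) + (r + σ²/2)T] / (σ√T)
   = [ln(394.9968/337.6300) + (0.0598 + 0.5·0.3934²)·4.9746] / (0.3934·√4.9746)
   = [0.156927 + 0.682424] / 0.877432 = 0.956600
d₂ = d₁ − σ√T = 0.956600 − 0.877432 = 0.079168
N(d₁) = 0.830615,  N(d₂) = 0.531551,  e^(−rT) = 0.742687
E₀ = V₀·N(d₁) − D·e^(−rT)·N(d₂)
   = 394.9968·0.830615 − 337.6300·0.742687·0.531551 = 194.802385
B₀ = V₀ − E₀ = 394.9968 − 194.802385 = 200.194415
e^(−λT) = (B₀·e^(rT)/D − 0.2)/(1 − 0.2) = (200.1944·1.346463/337.6300 − 0.2)/0.8 = 0.74796498
λ = −ln(0.74796498)/4.9746 = 0.058376

B0=200.1944 lambda=0.0584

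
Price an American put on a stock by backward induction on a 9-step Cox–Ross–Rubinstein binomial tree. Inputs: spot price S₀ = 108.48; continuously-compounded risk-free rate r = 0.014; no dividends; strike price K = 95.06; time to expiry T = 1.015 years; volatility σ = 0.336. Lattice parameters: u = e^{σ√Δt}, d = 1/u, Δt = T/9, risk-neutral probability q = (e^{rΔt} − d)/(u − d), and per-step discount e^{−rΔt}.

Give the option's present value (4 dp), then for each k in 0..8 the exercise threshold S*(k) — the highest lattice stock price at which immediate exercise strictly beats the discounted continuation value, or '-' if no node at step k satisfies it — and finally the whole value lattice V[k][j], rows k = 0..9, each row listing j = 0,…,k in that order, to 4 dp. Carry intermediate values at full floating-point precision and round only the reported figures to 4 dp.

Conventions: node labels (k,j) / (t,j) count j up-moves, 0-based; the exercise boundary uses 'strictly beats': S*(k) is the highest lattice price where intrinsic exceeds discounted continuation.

price = 7.3341
boundary = - - - - - 61.7060 69.0768 61.7060 69.0768
tree:
7.3341
10.5721 3.8338
14.8359 5.9657 1.5258
20.1798 9.0679 2.6086 0.3521
26.4772 13.3915 4.3915 0.6766 0.0000
33.3540 19.0791 7.2446 1.3002 0.0000 0.0000
39.9382 25.9832 11.6267 2.4986 0.0000 0.0000 0.0000
45.8199 33.3540 17.9320 4.8016 0.0000 0.0000 0.0000 0.0000
51.0740 39.9382 25.9832 9.2272 0.0000 0.0000 0.0000 0.0000 0.0000
55.7675 45.8199 33.3540 17.7321 0.0000 0.0000 0.0000 0.0000 0.0000 0.0000

Δt=0.11278, u=1.11945, d=0.89330, q=0.47881, disc=e^(-rΔt)=0.99842
k=9 terminal: V=max(K-S,0) → 55.7675 45.8199 33.3540 17.7321 0.0000 0.0000 0.0000 0.0000 0.0000 0.0000
k=8: j=0 S=43.9860 intr=51.0740 cont=50.9241 V=51.0740[EX]; j=1 S=55.1218 intr=39.9382 cont=39.7883 V=39.9382[EX]; j=2 S=69.0768 intr=25.9832 cont=25.8333 V=25.9832[EX]; j=3 S=86.5647 intr=8.4953 cont=9.2272 V=9.2272[hold]; j=4 S=108.4800 intr=0.0000 cont=0.0000 V=0.0000[hold]; j=5 S=135.9435 intr=0.0000 cont=0.0000 V=0.0000[hold]; j=6 S=170.3599 intr=0.0000 cont=0.0000 V=0.0000[hold]; j=7 S=213.4894 intr=0.0000 cont=0.0000 V=0.0000[hold]; j=8 S=267.5378 intr=0.0000 cont=0.0000 V=0.0000[hold]  S*(8)=69.0768
k=7: j=0 S=49.2401 intr=45.8199 cont=45.6700 V=45.8199[EX]; j=1 S=61.7060 intr=33.3540 cont=33.2040 V=33.3540[EX]; j=2 S=77.3279 intr=17.7321 cont=17.9320 V=17.9320[hold]; j=3 S=96.9048 intr=0.0000 cont=4.8016 V=4.8016[hold]; j=4 S=121.4379 intr=0.0000 cont=0.0000 V=0.0000[hold]; j=5 S=152.1819 intr=0.0000 cont=0.0000 V=0.0000[hold]; j=6 S=190.7093 intr=0.0000 cont=0.0000 V=0.0000[hold]; j=7 S=238.9905 intr=0.0000 cont=0.0000 V=0.0000[hold]  S*(7)=61.7060
k=6: j=0 S=55.1218 intr=39.9382 cont=39.7883 V=39.9382[EX]; j=1 S=69.0768 intr=25.9832 cont=25.9288 V=25.9832[EX]; j=2 S=86.5647 intr=8.4953 cont=11.6267 V=11.6267[hold]; j=3 S=108.4800 intr=0.0000 cont=2.4986 V=2.4986[hold]; j=4 S=135.9435 intr=0.0000 cont=0.0000 V=0.0000[hold]; j=5 S=170.3599 intr=0.0000 cont=0.0000 V=0.0000[hold]; j=6 S=213.4894 intr=0.0000 cont=0.0000 V=0.0000[hold]  S*(6)=69.0768
k=5: j=0 S=61.7060 intr=33.3540 cont=33.2040 V=33.3540[EX]; j=1 S=77.3279 intr=17.7321 cont=19.0791 V=19.0791[hold]; j=2 S=96.9048 intr=0.0000 cont=7.2446 V=7.2446[hold]; j=3 S=121.4379 intr=0.0000 cont=1.3002 V=1.3002[hold]; j=4 S=152.1819 intr=0.0000 cont=0.0000 V=0.0000[hold]; j=5 S=190.7093 intr=0.0000 cont=0.0000 V=0.0000[hold]  S*(5)=61.7060
k=4: j=0 S=69.0768 intr=25.9832 cont=26.4772 V=26.4772[hold]; j=1 S=86.5647 intr=8.4953 cont=13.3915 V=13.3915[hold]; j=2 S=108.4800 intr=0.0000 cont=4.3915 V=4.3915[hold]; j=3 S=135.9435 intr=0.0000 cont=0.6766 V=0.6766[hold]; j=4 S=170.3599 intr=0.0000 cont=0.0000 V=0.0000[hold]  S*(4)=-
k=3: j=0 S=77.3279 intr=17.7321 cont=20.1798 V=20.1798[hold]; j=1 S=96.9048 intr=0.0000 cont=9.0679 V=9.0679[hold]; j=2 S=121.4379 intr=0.0000 cont=2.6086 V=2.6086[hold]; j=3 S=152.1819 intr=0.0000 cont=0.3521 V=0.3521[hold]  S*(3)=-
k=2: j=0 S=86.5647 intr=8.4953 cont=14.8359 V=14.8359[hold]; j=1 S=108.4800 intr=0.0000 cont=5.9657 V=5.9657[hold]; j=2 S=135.9435 intr=0.0000 cont=1.5258 V=1.5258[hold]  S*(2)=-
k=1: j=0 S=96.9048 intr=0.0000 cont=10.5721 V=10.5721[hold]; j=1 S=121.4379 intr=0.0000 cont=3.8338 V=3.8338[hold]  S*(1)=-
k=0: j=0 S=108.4800 intr=0.0000 cont=7.3341 V=7.3341[hold]  S*(0)=-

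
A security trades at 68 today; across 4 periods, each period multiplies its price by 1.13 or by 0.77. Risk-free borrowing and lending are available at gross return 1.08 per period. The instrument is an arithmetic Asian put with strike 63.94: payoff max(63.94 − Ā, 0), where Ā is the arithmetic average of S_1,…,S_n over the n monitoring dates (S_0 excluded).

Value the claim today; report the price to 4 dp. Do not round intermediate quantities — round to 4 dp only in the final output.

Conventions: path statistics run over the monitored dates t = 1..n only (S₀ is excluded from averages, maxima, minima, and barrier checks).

Set p* = 0.8611 (from d < R < u); the path-dependent value is the discounted p*-expectation over all price paths.
Enumerate all 2^4 = 16 price paths (U = up ×1.13, D = down ×0.77); each path with k up-moves has probability p*^k·(1−p*)^(4−k).
DDDD: Ā=36.9064, payoff=27.0336, prob=0.000372
UDDD: Ā=54.1613, payoff=9.7787, prob=0.002307
DUDD: Ā=48.0413, payoff=15.8987, prob=0.002307
UUDD: Ā=70.5022, payoff=0.0000, prob=0.014304
DDUD: Ā=43.3289, payoff=20.6111, prob=0.002307
UDUD: Ā=63.5866, payoff=0.3534, prob=0.014304
DUUD: Ā=57.4666, payoff=6.4734, prob=0.014304
UUUD: Ā=84.3341, payoff=0.0000, prob=0.088684
DDDU: Ā=39.7004, payoff=24.2396, prob=0.002307
UDDU: Ā=58.2616, payoff=5.6784, prob=0.014304
DUDU: Ā=52.1416, payoff=11.7984, prob=0.014304
UUDU: Ā=76.5194, payoff=0.0000, prob=0.088684
DDUU: Ā=47.4292, payoff=16.5108, prob=0.014304
UDUU: Ā=69.6038, payoff=0.0000, prob=0.088684
DUUU: Ā=63.4838, payoff=0.4562, prob=0.088684
UUUU: Ā=93.1646, payoff=0.0000, prob=0.549841
Price = Σ prob·payoff / R^4 = 0.797033 / 1.360489 = 0.5858

price = 0.5858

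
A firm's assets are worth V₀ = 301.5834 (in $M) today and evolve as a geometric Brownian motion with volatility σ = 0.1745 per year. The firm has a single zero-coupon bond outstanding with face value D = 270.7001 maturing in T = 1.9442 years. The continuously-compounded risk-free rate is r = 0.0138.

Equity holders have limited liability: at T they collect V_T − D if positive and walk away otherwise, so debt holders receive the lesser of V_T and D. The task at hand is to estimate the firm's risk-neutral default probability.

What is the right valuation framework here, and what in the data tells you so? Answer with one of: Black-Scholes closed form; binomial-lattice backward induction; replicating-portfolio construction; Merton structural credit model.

Key observation: the asked-for credit quantity lives on the firm's capital structure — asset value, asset volatility, debt face 270.7001 — which is the structural model's domain.

framework: Merton structural credit model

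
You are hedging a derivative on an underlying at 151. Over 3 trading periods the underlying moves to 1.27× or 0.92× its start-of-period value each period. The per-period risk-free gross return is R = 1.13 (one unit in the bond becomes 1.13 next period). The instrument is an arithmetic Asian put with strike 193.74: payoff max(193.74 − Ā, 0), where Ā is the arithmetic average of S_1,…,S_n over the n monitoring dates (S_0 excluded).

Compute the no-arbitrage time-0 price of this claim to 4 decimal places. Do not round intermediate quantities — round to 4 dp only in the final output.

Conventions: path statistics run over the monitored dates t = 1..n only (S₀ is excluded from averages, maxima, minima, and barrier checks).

With p* = (R−d)/(u−d) = 0.6000, sum probability × payoff across the paths and divide by R^3.
Enumerate all 2^3 = 8 price paths (U = up ×1.27, D = down ×0.92); each path with k up-moves has probability p*^k·(1−p*)^(3−k).
DDD: Ā=128.1028, payoff=65.6372, prob=0.064000
UDD: Ā=176.8375, payoff=16.9025, prob=0.096000
DUD: Ā=159.2208, payoff=34.5192, prob=0.096000
UUD: Ā=219.7940, payoff=0.0000, prob=0.144000
DDU: Ā=143.0135, payoff=50.7265, prob=0.096000
UDU: Ā=197.4208, payoff=0.0000, prob=0.144000
DUU: Ā=179.8042, payoff=13.9358, prob=0.144000
UUU: Ā=248.2079, payoff=0.0000, prob=0.216000
Price = Σ prob·payoff / R^3 = 16.013766 / 1.442897 = 11.0983

price = 11.0983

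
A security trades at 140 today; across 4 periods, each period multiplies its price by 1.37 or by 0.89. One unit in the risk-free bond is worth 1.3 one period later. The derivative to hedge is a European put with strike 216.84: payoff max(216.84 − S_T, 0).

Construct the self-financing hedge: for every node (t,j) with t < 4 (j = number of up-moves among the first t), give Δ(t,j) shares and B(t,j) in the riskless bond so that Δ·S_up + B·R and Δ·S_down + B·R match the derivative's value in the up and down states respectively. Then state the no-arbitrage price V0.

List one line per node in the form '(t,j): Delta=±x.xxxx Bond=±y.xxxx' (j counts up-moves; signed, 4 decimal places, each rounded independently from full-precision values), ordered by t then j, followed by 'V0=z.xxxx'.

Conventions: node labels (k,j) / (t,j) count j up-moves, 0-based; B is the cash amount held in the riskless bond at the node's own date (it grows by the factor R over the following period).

No-arbitrage ⇒ martingale measure with p* = (R−d)/(u−d) = 0.8542.
At maturity the claim pays: V(4,0)=129.0009, V(4,1)=81.6269, V(4,2)=8.7031, V(4,3)=0.0000, V(4,4)=0.0000
  t=3,j=0: stock 98.6957 → up 135.2131 (V=81.6269), down 87.8391 (V=129.0009). Price 68.1043; hedge Δ=-1.0000, bond B=166.8000.
  t=3,j=1: stock 151.9248 → up 208.1369 (V=8.7031), down 135.2131 (V=81.6269). Price 14.8752; hedge Δ=-1.0000, bond B=166.8000.
  t=3,j=2: stock 233.8617 → up 320.3906 (V=0.0000), down 208.1369 (V=8.7031). Price 0.9763; hedge Δ=-0.0775, bond B=19.1077.
  t=3,j=3: stock 359.9894 → up 493.1855 (V=0.0000), down 320.3906 (V=0.0000). Price 0.0000; hedge Δ=0.0000, bond B=0.0000.
  t=2,j=0: stock 110.8940 → up 151.9248 (V=14.8752), down 98.6957 (V=68.1043). Price 17.4137; hedge Δ=-1.0000, bond B=128.3077.
  t=2,j=1: stock 170.7020 → up 233.8617 (V=0.9763), down 151.9248 (V=14.8752). Price 2.3102; hedge Δ=-0.1696, bond B=31.2663.
  t=2,j=2: stock 262.7660 → up 359.9894 (V=0.0000), down 233.8617 (V=0.9763). Price 0.1095; hedge Δ=-0.0077, bond B=2.1435.
  t=1,j=0: stock 124.6000 → up 170.7020 (V=2.3102), down 110.8940 (V=17.4137). Price 3.4714; hedge Δ=-0.2525, bond B=34.9370.
  t=1,j=1: stock 191.8000 → up 262.7660 (V=0.1095), down 170.7020 (V=2.3102). Price 0.3311; hedge Δ=-0.0239, bond B=4.9158.
  t=0,j=0: stock 140.0000 → up 191.8000 (V=0.3311), down 124.6000 (V=3.4714). Price 0.6070; hedge Δ=-0.0467, bond B=7.1492.
Sanity check at the root: Δ(0,0)·S0 + B(0,0) reproduces V0 = 0.6070.

(0,0): Delta=-0.0467 Bond=7.1492
(1,0): Delta=-0.2525 Bond=34.9370
(1,1): Delta=-0.0239 Bond=4.9158
(2,0): Delta=-1.0000 Bond=128.3077
(2,1): Delta=-0.1696 Bond=31.2663
(2,2): Delta=-0.0077 Bond=2.1435
(3,0): Delta=-1.0000 Bond=166.8000
(3,1): Delta=-1.0000 Bond=166.8000
(3,2): Delta=-0.0775 Bond=19.1077
(3,3): Delta=0.0000 Bond=0.0000
V0=0.6070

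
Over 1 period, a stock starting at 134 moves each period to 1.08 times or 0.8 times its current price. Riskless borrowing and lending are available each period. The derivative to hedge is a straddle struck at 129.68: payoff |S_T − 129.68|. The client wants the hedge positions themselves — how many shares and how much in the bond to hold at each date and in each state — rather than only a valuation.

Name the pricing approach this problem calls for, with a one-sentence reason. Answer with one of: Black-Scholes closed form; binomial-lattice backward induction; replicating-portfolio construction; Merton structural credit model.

framework: replicating-portfolio construction

Key observation: the mandate to exhibit the hedge at every date and state singles out the replicating-portfolio construction on the 1-period tree with factors 1.08 and 0.8 from 134.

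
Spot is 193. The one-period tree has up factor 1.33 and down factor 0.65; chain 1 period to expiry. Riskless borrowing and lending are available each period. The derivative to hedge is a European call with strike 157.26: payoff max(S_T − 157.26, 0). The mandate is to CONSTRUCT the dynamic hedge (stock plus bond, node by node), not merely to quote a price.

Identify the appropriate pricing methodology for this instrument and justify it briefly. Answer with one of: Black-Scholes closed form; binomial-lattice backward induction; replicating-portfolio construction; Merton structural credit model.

framework: replicating-portfolio construction

Key observation: what is demanded is not a single number but the (Δ, B) position at each node of the 1.33/0.65 tree starting at 193; constructing those positions is the replicating-portfolio method.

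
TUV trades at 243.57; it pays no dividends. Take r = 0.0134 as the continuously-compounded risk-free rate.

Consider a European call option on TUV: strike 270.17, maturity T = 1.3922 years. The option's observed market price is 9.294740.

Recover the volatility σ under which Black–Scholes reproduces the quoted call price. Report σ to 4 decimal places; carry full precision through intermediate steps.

sigma = 0.1513

At σ = 0.1513 the Black–Scholes value reproduces the quote:
σ√T = 0.1513·√1.3922 = 0.178521
d₁ = (ln(S/K) + (r+σ²/2)T) / (σ√T) = (ln(243.57/270.17) + (0.0134+0.1513²/2)·1.3922) / 0.178521 = (-0.103647 + 0.034590) / 0.178521 = -0.386826
d₂ = d₁ − σ√T = -0.386826 − 0.178521 = -0.565347
e^{−rT} = 0.981517
N(d₁) = 0.349443,  N(d₂) = 0.285919
V = S·N(d₁) − K·e^{−rT}·N(d₂) = 85.113715 − 75.818975 = 9.294740 (the observed quote) — the price is monotone increasing in volatility, hence this σ is the only solution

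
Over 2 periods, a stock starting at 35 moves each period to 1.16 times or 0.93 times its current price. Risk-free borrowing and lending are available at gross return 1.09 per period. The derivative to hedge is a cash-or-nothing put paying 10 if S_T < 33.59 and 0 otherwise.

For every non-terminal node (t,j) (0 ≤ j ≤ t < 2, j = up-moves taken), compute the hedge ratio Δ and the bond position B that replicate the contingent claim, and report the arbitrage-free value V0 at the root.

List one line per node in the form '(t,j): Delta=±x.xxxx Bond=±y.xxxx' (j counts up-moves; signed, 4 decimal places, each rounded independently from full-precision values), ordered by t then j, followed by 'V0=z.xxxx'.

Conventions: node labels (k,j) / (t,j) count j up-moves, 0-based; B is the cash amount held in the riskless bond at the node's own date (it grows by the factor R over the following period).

(0,0): Delta=-0.3469 Bond=12.9195
(1,0): Delta=-1.3357 Bond=46.2704
(1,1): Delta=0.0000 Bond=0.0000
V0=0.7796

Under the risk-neutral measure, an up-move has probability p* = (R−d)/(u−d) = 0.6957 and values discount at R = 1.09.
Payoffs at expiry: V(2,0)=10.0000, V(2,1)=0.0000, V(2,2)=0.0000
(1,0): S=32.5500. Δ = (V_up−V_dn)/(S_up−S_dn) = (0.0000−10.0000)/(37.7580−30.2715) = -1.3357. V = [p*·0.0000 + (1−p*)·10.0000]/1.09 = 2.7922. B = V − Δ·S = 46.2704.
(1,1): S=40.6000. Δ = (V_up−V_dn)/(S_up−S_dn) = (0.0000−0.0000)/(47.0960−37.7580) = 0.0000. V = [p*·0.0000 + (1−p*)·0.0000]/1.09 = 0.0000. B = V − Δ·S = 0.0000.
(0,0): S=35.0000. Δ = (V_up−V_dn)/(S_up−S_dn) = (0.0000−2.7922)/(40.6000−32.5500) = -0.3469. V = [p*·0.0000 + (1−p*)·2.7922]/1.09 = 0.7796. B = V − Δ·S = 12.9195.
Sanity check at the root: Δ(0,0)·S0 + B(0,0) reproduces V0 = 0.7796.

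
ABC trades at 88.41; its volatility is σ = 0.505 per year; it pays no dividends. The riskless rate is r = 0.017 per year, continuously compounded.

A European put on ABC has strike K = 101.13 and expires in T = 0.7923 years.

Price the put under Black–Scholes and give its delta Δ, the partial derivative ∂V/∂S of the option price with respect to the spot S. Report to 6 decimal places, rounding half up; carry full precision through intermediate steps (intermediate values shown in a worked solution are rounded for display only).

σ√T = 0.505·√0.7923 = 0.449507
d₁ = (ln(S/K) + (r+σ²/2)T) / (σ√T) = (ln(88.41/101.13) + (0.017+0.505²/2)·0.7923) / 0.449507 = (-0.134422 + 0.114497) / 0.449507 = -0.044325
d₂ = d₁ − σ√T = -0.044325 − 0.449507 = -0.493832
e^{−rT} = 0.986621
N(−d₁) = 0.517677,  N(−d₂) = 0.689288
Put price V = K·e^{−rT}·N(−d₂) − S·N(−d₁) = 68.775047 − 45.767860 = 23.007187
Δ = −N(−d₁) = -0.517677

price = 23.007187
Δ = -0.517677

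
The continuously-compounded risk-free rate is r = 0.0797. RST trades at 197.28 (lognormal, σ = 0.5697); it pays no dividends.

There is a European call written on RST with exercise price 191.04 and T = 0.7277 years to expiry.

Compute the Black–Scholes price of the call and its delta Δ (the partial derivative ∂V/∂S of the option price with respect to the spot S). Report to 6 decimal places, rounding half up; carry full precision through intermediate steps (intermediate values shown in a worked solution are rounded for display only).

σ√T = 0.5697·√0.7277 = 0.485984
d₁ = (ln(S/K) + (r+σ²/2)T) / (σ√T) = (ln(197.28/191.04) + (0.0797+0.5697²/2)·0.7277) / 0.485984 = (0.032141 + 0.176088) / 0.485984 = 0.428469
d₂ = d₁ − σ√T = 0.428469 − 0.485984 = -0.057515
e^{−rT} = 0.943652
N(d₁) = 0.665845,  N(d₂) = 0.477067
Call price V = S·N(d₁) − K·e^{−rT}·N(d₂) = 131.357942 − 86.003460 = 45.354482
Δ = N(d₁) = 0.665845

price = 45.354482
Δ = 0.665845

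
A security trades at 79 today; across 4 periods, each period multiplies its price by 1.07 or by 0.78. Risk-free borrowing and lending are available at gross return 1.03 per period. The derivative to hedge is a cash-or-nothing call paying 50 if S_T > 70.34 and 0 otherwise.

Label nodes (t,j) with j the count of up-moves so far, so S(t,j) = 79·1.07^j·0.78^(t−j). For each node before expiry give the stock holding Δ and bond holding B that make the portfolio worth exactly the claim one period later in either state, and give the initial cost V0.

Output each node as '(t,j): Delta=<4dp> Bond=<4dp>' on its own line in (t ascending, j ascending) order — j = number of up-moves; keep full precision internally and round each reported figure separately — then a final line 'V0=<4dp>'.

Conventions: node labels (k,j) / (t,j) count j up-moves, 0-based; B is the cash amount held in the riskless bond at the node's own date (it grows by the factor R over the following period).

(0,0): Delta=0.6142 Bond=-8.2831
(1,0): Delta=1.9600 Bond=-91.4616
(1,1): Delta=0.4572 Bond=4.7372
(2,0): Delta=0.0000 Bond=0.0000
(2,1): Delta=2.1886 Bond=-109.2784
(2,2): Delta=0.2553 Bond=23.1446
(3,0): Delta=0.0000 Bond=0.0000
(3,1): Delta=0.0000 Bond=0.0000
(3,2): Delta=2.4439 Bond=-130.5658
(3,3): Delta=0.0000 Bond=48.5437
V0=40.2377

Arbitrage-free pricing uses the up-move probability p* = (R−d)/(u−d) = 0.8621, discounting each step at R = 1.03.
Payoffs at expiry: V(4,0)=0.0000, V(4,1)=0.0000, V(4,2)=0.0000, V(4,3)=50.0000, V(4,4)=50.0000
Node (3,0) S=37.4896: V=(p*·0.0000+(1−p*)·0.0000)/1.03=0.0000; Δ=(0.0000−0.0000)/(40.1139−29.2419)=0.0000; B=V−Δ·S=0.0000
Node (3,1) S=51.4281: V=(p*·0.0000+(1−p*)·0.0000)/1.03=0.0000; Δ=(0.0000−0.0000)/(55.0280−40.1139)=0.0000; B=V−Δ·S=0.0000
Node (3,2) S=70.5487: V=(p*·50.0000+(1−p*)·0.0000)/1.03=41.8480; Δ=(50.0000−0.0000)/(75.4871−55.0280)=2.4439; B=V−Δ·S=-130.5658
Node (3,3) S=96.7784: V=(p*·50.0000+(1−p*)·50.0000)/1.03=48.5437; Δ=(50.0000−50.0000)/(103.5529−75.4871)=0.0000; B=V−Δ·S=48.5437
Node (2,0) S=48.0636: V=(p*·0.0000+(1−p*)·0.0000)/1.03=0.0000; Δ=(0.0000−0.0000)/(51.4281−37.4896)=0.0000; B=V−Δ·S=0.0000
Node (2,1) S=65.9334: V=(p*·41.8480+(1−p*)·0.0000)/1.03=35.0251; Δ=(41.8480−0.0000)/(70.5487−51.4281)=2.1886; B=V−Δ·S=-109.2784
Node (2,2) S=90.4471: V=(p*·48.5437+(1−p*)·41.8480)/1.03=46.2332; Δ=(48.5437−41.8480)/(96.7784−70.5487)=0.2553; B=V−Δ·S=23.1446
Node (1,0) S=61.6200: V=(p*·35.0251+(1−p*)·0.0000)/1.03=29.3146; Δ=(35.0251−0.0000)/(65.9334−48.0636)=1.9600; B=V−Δ·S=-91.4616
Node (1,1) S=84.5300: V=(p*·46.2332+(1−p*)·35.0251)/1.03=43.3856; Δ=(46.2332−35.0251)/(90.4471−65.9334)=0.4572; B=V−Δ·S=4.7372
Node (0,0) S=79.0000: V=(p*·43.3856+(1−p*)·29.3146)/1.03=40.2377; Δ=(43.3856−29.3146)/(84.5300−61.6200)=0.6142; B=V−Δ·S=-8.2831
Verification: the root portfolio costs Δ(0,0)·S0 + B(0,0) = 40.2377, matching V0.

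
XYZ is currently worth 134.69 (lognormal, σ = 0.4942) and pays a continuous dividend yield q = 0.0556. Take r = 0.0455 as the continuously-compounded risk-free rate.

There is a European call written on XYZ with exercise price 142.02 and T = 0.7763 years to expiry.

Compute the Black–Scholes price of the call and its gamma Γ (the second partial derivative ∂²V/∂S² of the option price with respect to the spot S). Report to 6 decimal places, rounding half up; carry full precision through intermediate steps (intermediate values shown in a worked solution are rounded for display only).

σ√T = 0.4942·√0.7763 = 0.435429
d₁ = (ln(S/K) + (r−q+σ²/2)T) / (σ√T) = (ln(134.69/142.02) + (0.0455−0.0556+0.4942²/2)·0.7763) / 0.435429 = (-0.052992 + 0.086959) / 0.435429 = 0.078007
d₂ = d₁ − σ√T = 0.078007 − 0.435429 = -0.357422
e^{−rT} = 0.965295
e^{−qT} = 0.957756
N(d₁) = 0.531089,  N(d₂) = 0.360388
Call price V = S·e^{−qT}·N(d₁) − K·e^{−rT}·N(d₂) = 68.510539 − 49.406010 = 19.104529
φ(d₁) = (1/√(2π))·e^{−d₁²/2} = 0.397730
Γ = e^{−qT}·φ(d₁) / (S·σ·√T) = 0.006495

price = 19.104529
Γ = 0.006495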